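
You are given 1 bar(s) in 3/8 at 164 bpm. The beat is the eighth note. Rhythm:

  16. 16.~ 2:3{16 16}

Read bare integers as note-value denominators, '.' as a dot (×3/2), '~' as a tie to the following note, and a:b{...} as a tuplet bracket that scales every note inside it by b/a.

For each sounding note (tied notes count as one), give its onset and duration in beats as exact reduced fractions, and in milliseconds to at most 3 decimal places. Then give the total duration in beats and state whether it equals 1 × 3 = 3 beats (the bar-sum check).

1) 0.0ms=0b +274.39ms=3/4b
2) 274.39ms=3/4b +548.78ms=3/2b
3) 823.171ms=9/4b +274.39ms=3/4b
Σ=3b of 3 (164bpm 3/8) — PASS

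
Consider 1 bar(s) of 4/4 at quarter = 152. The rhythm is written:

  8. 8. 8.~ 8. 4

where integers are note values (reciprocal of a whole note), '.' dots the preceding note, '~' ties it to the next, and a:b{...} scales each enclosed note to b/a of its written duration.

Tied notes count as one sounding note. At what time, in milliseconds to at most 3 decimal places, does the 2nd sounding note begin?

note 2 onset = 3/4b = 296.053ms

1. 0.0ms @ 0 + 296.053ms (3/4)
2. 296.053ms @ 3/4 + 296.053ms (3/4)
3. 592.105ms @ 3/2 + 592.105ms (3/2)
4. 1184.211ms @ 3 + 394.737ms (1)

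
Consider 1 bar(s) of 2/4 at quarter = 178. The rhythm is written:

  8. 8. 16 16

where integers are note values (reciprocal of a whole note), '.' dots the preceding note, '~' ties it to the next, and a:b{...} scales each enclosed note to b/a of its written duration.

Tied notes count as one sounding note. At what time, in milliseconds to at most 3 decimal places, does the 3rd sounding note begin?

1. 0.0ms @ 0 + 252.809ms (3/4)
2. 252.809ms @ 3/4 + 252.809ms (3/4)
3. 505.618ms @ 3/2 + 84.27ms (1/4)
4. 589.888ms @ 7/4 + 84.27ms (1/4)

note 3 onset = 3/2b = 505.618ms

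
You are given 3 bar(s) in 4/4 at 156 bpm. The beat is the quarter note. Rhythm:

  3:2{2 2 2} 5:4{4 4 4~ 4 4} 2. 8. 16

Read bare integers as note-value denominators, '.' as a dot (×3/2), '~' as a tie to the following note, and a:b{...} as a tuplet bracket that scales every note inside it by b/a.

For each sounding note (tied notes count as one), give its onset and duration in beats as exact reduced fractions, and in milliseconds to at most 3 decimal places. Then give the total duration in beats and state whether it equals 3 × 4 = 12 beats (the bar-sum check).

1) 0.0ms=0b +512.821ms=4/3b
2) 512.821ms=4/3b +512.821ms=4/3b
3) 1025.641ms=8/3b +512.821ms=4/3b
4) 1538.462ms=4b +307.692ms=4/5b
5) 1846.154ms=24/5b +307.692ms=4/5b
6) 2153.846ms=28/5b +615.385ms=8/5b
7) 2769.231ms=36/5b +307.692ms=4/5b
8) 3076.923ms=8b +1153.846ms=3b
9) 4230.769ms=11b +288.462ms=3/4b
10) 4519.231ms=47/4b +96.154ms=1/4b
Σ=12b of 12 (156bpm 4/4) — PASS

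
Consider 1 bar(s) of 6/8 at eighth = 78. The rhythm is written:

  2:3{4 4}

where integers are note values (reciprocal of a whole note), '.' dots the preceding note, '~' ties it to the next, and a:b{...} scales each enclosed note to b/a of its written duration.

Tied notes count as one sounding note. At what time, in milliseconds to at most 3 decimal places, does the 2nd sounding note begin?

note 2 onset = 3b = 2307.692ms

1. 0.0ms @ 0 + 2307.692ms (3)
2. 2307.692ms @ 3 + 2307.692ms (3)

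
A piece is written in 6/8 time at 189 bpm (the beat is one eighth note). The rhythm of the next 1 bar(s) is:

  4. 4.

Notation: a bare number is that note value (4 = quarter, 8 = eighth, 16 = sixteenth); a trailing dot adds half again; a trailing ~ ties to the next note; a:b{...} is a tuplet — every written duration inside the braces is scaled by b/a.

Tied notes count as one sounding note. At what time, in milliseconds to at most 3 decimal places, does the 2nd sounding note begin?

1. 0.0ms @ 0 + 952.381ms (3)
2. 952.381ms @ 3 + 952.381ms (3)

note 2 onset = 3b = 952.381ms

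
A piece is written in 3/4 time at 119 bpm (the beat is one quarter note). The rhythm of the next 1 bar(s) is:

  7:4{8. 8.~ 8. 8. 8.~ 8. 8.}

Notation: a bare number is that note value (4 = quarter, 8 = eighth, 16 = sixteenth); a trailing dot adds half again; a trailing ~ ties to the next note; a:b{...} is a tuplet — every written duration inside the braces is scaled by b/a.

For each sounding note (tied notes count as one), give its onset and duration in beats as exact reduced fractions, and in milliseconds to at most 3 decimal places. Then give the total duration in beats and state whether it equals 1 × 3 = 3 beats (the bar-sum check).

1) 0.0ms=0b +216.086ms=3/7b
2) 216.086ms=3/7b +432.173ms=6/7b
3) 648.259ms=9/7b +216.086ms=3/7b
4) 864.346ms=12/7b +432.173ms=6/7b
5) 1296.519ms=18/7b +216.086ms=3/7b
Σ=3b of 3 (119bpm 3/4) — PASS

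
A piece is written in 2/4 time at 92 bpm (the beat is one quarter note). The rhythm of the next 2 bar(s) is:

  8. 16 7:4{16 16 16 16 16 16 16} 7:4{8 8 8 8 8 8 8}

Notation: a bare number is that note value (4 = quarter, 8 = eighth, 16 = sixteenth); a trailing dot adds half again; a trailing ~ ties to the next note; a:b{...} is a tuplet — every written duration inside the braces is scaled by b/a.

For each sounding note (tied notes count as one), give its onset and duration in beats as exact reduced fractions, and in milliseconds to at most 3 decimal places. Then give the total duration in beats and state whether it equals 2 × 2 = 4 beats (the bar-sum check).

1) 0.0ms=0b +489.13ms=3/4b
2) 489.13ms=3/4b +163.043ms=1/4b
3) 652.174ms=1b +93.168ms=1/7b
4) 745.342ms=8/7b +93.168ms=1/7b
5) 838.509ms=9/7b +93.168ms=1/7b
6) 931.677ms=10/7b +93.168ms=1/7b
7) 1024.845ms=11/7b +93.168ms=1/7b
8) 1118.012ms=12/7b +93.168ms=1/7b
9) 1211.18ms=13/7b +93.168ms=1/7b
10) 1304.348ms=2b +186.335ms=2/7b
11) 1490.683ms=16/7b +186.335ms=2/7b
12) 1677.019ms=18/7b +186.335ms=2/7b
13) 1863.354ms=20/7b +186.335ms=2/7b
14) 2049.689ms=22/7b +186.335ms=2/7b
15) 2236.025ms=24/7b +186.335ms=2/7b
16) 2422.36ms=26/7b +186.335ms=2/7b
Σ=4b of 4 (92bpm 2/4) — PASS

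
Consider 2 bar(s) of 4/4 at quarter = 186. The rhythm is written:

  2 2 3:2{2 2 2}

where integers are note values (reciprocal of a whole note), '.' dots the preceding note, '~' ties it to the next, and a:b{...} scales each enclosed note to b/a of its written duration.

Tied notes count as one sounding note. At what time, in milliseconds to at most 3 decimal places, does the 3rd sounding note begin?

1. 0.0ms @ 0 + 645.161ms (2)
2. 645.161ms @ 2 + 645.161ms (2)
3. 1290.323ms @ 4 + 430.108ms (4/3)
4. 1720.43ms @ 16/3 + 430.108ms (4/3)
5. 2150.538ms @ 20/3 + 430.108ms (4/3)

note 3 onset = 4b = 1290.323ms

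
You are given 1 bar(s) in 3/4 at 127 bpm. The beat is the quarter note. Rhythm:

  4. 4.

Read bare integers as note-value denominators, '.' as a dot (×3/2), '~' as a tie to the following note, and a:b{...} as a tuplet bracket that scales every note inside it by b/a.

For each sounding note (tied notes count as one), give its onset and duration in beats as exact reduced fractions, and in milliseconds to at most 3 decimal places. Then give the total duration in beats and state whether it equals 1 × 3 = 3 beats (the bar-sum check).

1) 0.0ms=0b +708.661ms=3/2b
2) 708.661ms=3/2b +708.661ms=3/2b
Σ=3b of 3 (127bpm 3/4) — PASS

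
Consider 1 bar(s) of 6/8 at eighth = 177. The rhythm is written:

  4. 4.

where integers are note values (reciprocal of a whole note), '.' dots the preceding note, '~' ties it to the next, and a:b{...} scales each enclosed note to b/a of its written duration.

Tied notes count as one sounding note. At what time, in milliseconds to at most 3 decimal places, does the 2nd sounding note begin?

1. 0.0ms @ 0 + 1016.949ms (3)
2. 1016.949ms @ 3 + 1016.949ms (3)

note 2 onset = 3b = 1016.949ms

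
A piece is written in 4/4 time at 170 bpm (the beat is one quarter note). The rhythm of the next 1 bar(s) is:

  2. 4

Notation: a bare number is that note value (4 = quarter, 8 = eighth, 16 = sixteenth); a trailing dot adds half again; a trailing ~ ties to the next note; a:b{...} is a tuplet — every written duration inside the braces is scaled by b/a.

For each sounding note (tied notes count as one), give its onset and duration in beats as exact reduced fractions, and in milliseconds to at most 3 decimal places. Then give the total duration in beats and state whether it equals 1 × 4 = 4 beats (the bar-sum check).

1) 0.0ms=0b +1058.824ms=3b
2) 1058.824ms=3b +352.941ms=1b
Σ=4b of 4 (170bpm 4/4) — PASS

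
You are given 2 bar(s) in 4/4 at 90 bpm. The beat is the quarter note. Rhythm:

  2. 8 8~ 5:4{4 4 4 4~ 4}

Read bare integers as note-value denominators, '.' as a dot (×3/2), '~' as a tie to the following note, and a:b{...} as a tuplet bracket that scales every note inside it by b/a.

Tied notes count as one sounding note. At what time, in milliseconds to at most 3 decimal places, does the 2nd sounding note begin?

1. 0.0ms @ 0 + 2000.0ms (3)
2. 2000.0ms @ 3 + 333.333ms (1/2)
3. 2333.333ms @ 7/2 + 866.667ms (13/10)
4. 3200.0ms @ 24/5 + 533.333ms (4/5)
5. 3733.333ms @ 28/5 + 533.333ms (4/5)
6. 4266.667ms @ 32/5 + 1066.667ms (8/5)

note 2 onset = 3b = 2000.0ms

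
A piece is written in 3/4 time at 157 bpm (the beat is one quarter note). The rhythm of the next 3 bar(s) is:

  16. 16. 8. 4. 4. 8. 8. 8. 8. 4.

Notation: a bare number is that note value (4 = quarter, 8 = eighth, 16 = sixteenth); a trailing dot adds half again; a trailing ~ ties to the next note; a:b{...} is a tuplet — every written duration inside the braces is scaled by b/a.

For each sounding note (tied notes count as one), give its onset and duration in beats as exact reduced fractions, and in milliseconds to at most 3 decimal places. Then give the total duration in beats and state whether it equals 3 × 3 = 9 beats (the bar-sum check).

1) 0.0ms=0b +143.312ms=3/8b
2) 143.312ms=3/8b +143.312ms=3/8b
3) 286.624ms=3/4b +286.624ms=3/4b
4) 573.248ms=3/2b +573.248ms=3/2b
5) 1146.497ms=3b +573.248ms=3/2b
6) 1719.745ms=9/2b +286.624ms=3/4b
7) 2006.369ms=21/4b +286.624ms=3/4b
8) 2292.994ms=6b +286.624ms=3/4b
9) 2579.618ms=27/4b +286.624ms=3/4b
10) 2866.242ms=15/2b +573.248ms=3/2b
Σ=9b of 9 (157bpm 3/4) — PASS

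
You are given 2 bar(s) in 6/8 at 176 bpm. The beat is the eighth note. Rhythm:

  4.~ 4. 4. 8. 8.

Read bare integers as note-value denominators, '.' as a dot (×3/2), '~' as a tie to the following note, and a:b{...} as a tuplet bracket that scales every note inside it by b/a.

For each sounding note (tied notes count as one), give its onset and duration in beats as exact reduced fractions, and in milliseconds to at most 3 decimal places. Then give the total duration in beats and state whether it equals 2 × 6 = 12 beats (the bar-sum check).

1) 0.0ms=0b +2045.455ms=6b
2) 2045.455ms=6b +1022.727ms=3b
3) 3068.182ms=9b +511.364ms=3/2b
4) 3579.545ms=21/2b +511.364ms=3/2b
Σ=12b of 12 (176bpm 6/8) — PASS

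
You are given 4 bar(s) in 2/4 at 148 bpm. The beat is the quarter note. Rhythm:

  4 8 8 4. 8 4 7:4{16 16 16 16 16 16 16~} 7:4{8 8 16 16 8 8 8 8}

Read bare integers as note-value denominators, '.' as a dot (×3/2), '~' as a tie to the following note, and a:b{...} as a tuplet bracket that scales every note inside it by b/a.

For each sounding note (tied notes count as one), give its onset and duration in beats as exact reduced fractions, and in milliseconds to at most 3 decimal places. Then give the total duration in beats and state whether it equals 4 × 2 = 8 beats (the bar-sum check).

1) 0.0ms=0b +405.405ms=1b
2) 405.405ms=1b +202.703ms=1/2b
3) 608.108ms=3/2b +202.703ms=1/2b
4) 810.811ms=2b +608.108ms=3/2b
5) 1418.919ms=7/2b +202.703ms=1/2b
6) 1621.622ms=4b +405.405ms=1b
7) 2027.027ms=5b +57.915ms=1/7b
8) 2084.942ms=36/7b +57.915ms=1/7b
9) 2142.857ms=37/7b +57.915ms=1/7b
10) 2200.772ms=38/7b +57.915ms=1/7b
11) 2258.687ms=39/7b +57.915ms=1/7b
12) 2316.602ms=40/7b +57.915ms=1/7b
13) 2374.517ms=41/7b +173.745ms=3/7b
14) 2548.263ms=44/7b +115.83ms=2/7b
15) 2664.093ms=46/7b +57.915ms=1/7b
16) 2722.008ms=47/7b +57.915ms=1/7b
17) 2779.923ms=48/7b +115.83ms=2/7b
18) 2895.753ms=50/7b +115.83ms=2/7b
19) 3011.583ms=52/7b +115.83ms=2/7b
20) 3127.413ms=54/7b +115.83ms=2/7b
Σ=8b of 8 (148bpm 2/4) — PASS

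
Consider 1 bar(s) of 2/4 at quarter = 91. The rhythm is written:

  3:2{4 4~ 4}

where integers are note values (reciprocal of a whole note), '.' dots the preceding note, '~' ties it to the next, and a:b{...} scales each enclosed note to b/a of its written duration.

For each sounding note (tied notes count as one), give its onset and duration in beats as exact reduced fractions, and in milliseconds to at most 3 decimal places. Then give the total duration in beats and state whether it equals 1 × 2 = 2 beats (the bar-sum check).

1) 0.0ms=0b +439.56ms=2/3b
2) 439.56ms=2/3b +879.121ms=4/3b
Σ=2b of 2 (91bpm 2/4) — PASS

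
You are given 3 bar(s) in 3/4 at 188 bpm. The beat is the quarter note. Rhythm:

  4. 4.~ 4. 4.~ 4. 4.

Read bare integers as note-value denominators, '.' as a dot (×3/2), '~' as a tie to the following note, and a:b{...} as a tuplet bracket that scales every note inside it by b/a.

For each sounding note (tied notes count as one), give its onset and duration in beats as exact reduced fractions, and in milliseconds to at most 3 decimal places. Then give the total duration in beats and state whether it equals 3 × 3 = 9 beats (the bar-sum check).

1) 0.0ms=0b +478.723ms=3/2b
2) 478.723ms=3/2b +957.447ms=3b
3) 1436.17ms=9/2b +957.447ms=3b
4) 2393.617ms=15/2b +478.723ms=3/2b
Σ=9b of 9 (188bpm 3/4) — PASS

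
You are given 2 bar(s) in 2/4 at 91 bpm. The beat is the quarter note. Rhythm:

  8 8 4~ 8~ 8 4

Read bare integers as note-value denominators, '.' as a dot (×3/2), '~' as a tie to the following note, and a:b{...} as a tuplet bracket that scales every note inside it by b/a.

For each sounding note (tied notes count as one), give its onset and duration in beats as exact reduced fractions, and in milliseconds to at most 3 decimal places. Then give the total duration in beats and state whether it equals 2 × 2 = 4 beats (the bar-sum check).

1) 0.0ms=0b +329.67ms=1/2b
2) 329.67ms=1/2b +329.67ms=1/2b
3) 659.341ms=1b +1318.681ms=2b
4) 1978.022ms=3b +659.341ms=1b
Σ=4b of 4 (91bpm 2/4) — PASS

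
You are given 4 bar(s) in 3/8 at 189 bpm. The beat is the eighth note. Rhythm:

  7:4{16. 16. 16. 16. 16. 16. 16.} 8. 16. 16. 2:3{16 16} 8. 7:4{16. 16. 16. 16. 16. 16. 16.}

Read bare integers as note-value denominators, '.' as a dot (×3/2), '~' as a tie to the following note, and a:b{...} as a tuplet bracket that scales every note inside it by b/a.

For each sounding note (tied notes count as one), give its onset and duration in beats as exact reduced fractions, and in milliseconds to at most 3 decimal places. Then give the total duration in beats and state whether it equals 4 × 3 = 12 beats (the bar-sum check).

1) 0.0ms=0b +136.054ms=3/7b
2) 136.054ms=3/7b +136.054ms=3/7b
3) 272.109ms=6/7b +136.054ms=3/7b
4) 408.163ms=9/7b +136.054ms=3/7b
5) 544.218ms=12/7b +136.054ms=3/7b
6) 680.272ms=15/7b +136.054ms=3/7b
7) 816.327ms=18/7b +136.054ms=3/7b
8) 952.381ms=3b +476.19ms=3/2b
9) 1428.571ms=9/2b +238.095ms=3/4b
10) 1666.667ms=21/4b +238.095ms=3/4b
11) 1904.762ms=6b +238.095ms=3/4b
12) 2142.857ms=27/4b +238.095ms=3/4b
13) 2380.952ms=15/2b +476.19ms=3/2b
14) 2857.143ms=9b +136.054ms=3/7b
15) 2993.197ms=66/7b +136.054ms=3/7b
16) 3129.252ms=69/7b +136.054ms=3/7b
17) 3265.306ms=72/7b +136.054ms=3/7b
18) 3401.361ms=75/7b +136.054ms=3/7b
19) 3537.415ms=78/7b +136.054ms=3/7b
20) 3673.469ms=81/7b +136.054ms=3/7b
Σ=12b of 12 (189bpm 3/8) — PASS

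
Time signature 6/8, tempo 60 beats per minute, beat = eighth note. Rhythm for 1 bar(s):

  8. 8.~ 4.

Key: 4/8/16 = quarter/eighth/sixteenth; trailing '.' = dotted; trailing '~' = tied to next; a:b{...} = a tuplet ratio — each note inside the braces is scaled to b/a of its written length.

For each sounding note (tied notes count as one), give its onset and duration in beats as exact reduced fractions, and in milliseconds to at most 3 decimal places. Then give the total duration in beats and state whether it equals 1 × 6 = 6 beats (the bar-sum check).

1) 0.0ms=0b +1500.0ms=3/2b
2) 1500.0ms=3/2b +4500.0ms=9/2b
Σ=6b of 6 (60bpm 6/8) — PASS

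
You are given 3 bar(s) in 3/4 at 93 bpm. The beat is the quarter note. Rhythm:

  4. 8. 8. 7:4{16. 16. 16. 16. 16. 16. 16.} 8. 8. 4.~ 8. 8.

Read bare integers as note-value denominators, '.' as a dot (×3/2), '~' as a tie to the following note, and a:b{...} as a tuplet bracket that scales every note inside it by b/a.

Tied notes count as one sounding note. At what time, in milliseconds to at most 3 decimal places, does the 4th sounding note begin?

note 4 onset = 3b = 1935.484ms

1. 0.0ms @ 0 + 967.742ms (3/2)
2. 967.742ms @ 3/2 + 483.871ms (3/4)
3. 1451.613ms @ 9/4 + 483.871ms (3/4)
4. 1935.484ms @ 3 + 138.249ms (3/14)
5. 2073.733ms @ 45/14 + 138.249ms (3/14)
6. 2211.982ms @ 24/7 + 138.249ms (3/14)
7. 2350.23ms @ 51/14 + 138.249ms (3/14)
8. 2488.479ms @ 27/7 + 138.249ms (3/14)
9. 2626.728ms @ 57/14 + 138.249ms (3/14)
10. 2764.977ms @ 30/7 + 138.249ms (3/14)
11. 2903.226ms @ 9/2 + 483.871ms (3/4)
12. 3387.097ms @ 21/4 + 483.871ms (3/4)
13. 3870.968ms @ 6 + 1451.613ms (9/4)
14. 5322.581ms @ 33/4 + 483.871ms (3/4)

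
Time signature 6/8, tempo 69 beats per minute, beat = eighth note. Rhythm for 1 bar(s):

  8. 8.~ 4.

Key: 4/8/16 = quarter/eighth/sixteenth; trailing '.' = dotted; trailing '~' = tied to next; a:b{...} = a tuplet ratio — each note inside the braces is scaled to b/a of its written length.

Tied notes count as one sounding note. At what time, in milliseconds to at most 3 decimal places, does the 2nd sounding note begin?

note 2 onset = 3/2b = 1304.348ms

1. 0.0ms @ 0 + 1304.348ms (3/2)
2. 1304.348ms @ 3/2 + 3913.043ms (9/2)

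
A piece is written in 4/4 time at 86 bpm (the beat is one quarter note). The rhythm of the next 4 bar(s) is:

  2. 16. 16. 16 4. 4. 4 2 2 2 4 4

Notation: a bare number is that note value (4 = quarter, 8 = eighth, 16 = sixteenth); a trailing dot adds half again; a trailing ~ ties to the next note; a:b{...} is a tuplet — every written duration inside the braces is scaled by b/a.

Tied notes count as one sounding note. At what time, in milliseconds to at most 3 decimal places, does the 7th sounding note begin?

1. 0.0ms @ 0 + 2093.023ms (3)
2. 2093.023ms @ 3 + 261.628ms (3/8)
3. 2354.651ms @ 27/8 + 261.628ms (3/8)
4. 2616.279ms @ 15/4 + 174.419ms (1/4)
5. 2790.698ms @ 4 + 1046.512ms (3/2)
6. 3837.209ms @ 11/2 + 1046.512ms (3/2)
7. 4883.721ms @ 7 + 697.674ms (1)
8. 5581.395ms @ 8 + 1395.349ms (2)
9. 6976.744ms @ 10 + 1395.349ms (2)
10. 8372.093ms @ 12 + 1395.349ms (2)
11. 9767.442ms @ 14 + 697.674ms (1)
12. 10465.116ms @ 15 + 697.674ms (1)

note 7 onset = 7b = 4883.721ms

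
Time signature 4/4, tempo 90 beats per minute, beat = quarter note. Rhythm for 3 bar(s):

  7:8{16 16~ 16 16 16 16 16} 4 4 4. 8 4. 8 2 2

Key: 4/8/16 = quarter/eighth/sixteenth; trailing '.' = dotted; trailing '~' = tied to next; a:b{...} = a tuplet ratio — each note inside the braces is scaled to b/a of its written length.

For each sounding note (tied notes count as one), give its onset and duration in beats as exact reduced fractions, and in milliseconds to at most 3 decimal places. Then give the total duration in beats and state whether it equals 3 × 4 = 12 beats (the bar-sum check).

1) 0.0ms=0b +190.476ms=2/7b
2) 190.476ms=2/7b +380.952ms=4/7b
3) 571.429ms=6/7b +190.476ms=2/7b
4) 761.905ms=8/7b +190.476ms=2/7b
5) 952.381ms=10/7b +190.476ms=2/7b
6) 1142.857ms=12/7b +190.476ms=2/7b
7) 1333.333ms=2b +666.667ms=1b
8) 2000.0ms=3b +666.667ms=1b
9) 2666.667ms=4b +1000.0ms=3/2b
10) 3666.667ms=11/2b +333.333ms=1/2b
11) 4000.0ms=6b +1000.0ms=3/2b
12) 5000.0ms=15/2b +333.333ms=1/2b
13) 5333.333ms=8b +1333.333ms=2b
14) 6666.667ms=10b +1333.333ms=2b
Σ=12b of 12 (90bpm 4/4) — PASS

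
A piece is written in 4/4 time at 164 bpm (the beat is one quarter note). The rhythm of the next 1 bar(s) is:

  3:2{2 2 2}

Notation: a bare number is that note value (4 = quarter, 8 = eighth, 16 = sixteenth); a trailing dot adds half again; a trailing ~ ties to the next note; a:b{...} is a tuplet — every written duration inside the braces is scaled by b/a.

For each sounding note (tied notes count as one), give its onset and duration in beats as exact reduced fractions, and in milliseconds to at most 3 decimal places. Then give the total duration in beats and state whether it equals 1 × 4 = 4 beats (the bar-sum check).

1) 0.0ms=0b +487.805ms=4/3b
2) 487.805ms=4/3b +487.805ms=4/3b
3) 975.61ms=8/3b +487.805ms=4/3b
Σ=4b of 4 (164bpm 4/4) — PASS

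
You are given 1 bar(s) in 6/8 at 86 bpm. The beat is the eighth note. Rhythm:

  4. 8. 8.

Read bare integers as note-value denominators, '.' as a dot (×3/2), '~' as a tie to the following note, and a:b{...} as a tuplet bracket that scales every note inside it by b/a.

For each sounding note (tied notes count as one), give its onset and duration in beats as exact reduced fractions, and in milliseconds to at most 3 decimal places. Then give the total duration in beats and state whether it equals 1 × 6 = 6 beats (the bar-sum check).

1) 0.0ms=0b +2093.023ms=3b
2) 2093.023ms=3b +1046.512ms=3/2b
3) 3139.535ms=9/2b +1046.512ms=3/2b
Σ=6b of 6 (86bpm 6/8) — PASS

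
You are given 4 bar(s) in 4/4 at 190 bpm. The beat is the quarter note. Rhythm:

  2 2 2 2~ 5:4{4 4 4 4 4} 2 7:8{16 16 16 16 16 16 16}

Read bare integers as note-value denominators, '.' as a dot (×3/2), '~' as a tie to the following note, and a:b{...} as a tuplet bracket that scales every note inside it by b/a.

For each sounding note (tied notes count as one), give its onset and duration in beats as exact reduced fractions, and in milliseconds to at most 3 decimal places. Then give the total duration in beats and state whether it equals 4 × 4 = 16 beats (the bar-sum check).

1) 0.0ms=0b +631.579ms=2b
2) 631.579ms=2b +631.579ms=2b
3) 1263.158ms=4b +631.579ms=2b
4) 1894.737ms=6b +884.211ms=14/5b
5) 2778.947ms=44/5b +252.632ms=4/5b
6) 3031.579ms=48/5b +252.632ms=4/5b
7) 3284.211ms=52/5b +252.632ms=4/5b
8) 3536.842ms=56/5b +252.632ms=4/5b
9) 3789.474ms=12b +631.579ms=2b
10) 4421.053ms=14b +90.226ms=2/7b
11) 4511.278ms=100/7b +90.226ms=2/7b
12) 4601.504ms=102/7b +90.226ms=2/7b
13) 4691.729ms=104/7b +90.226ms=2/7b
14) 4781.955ms=106/7b +90.226ms=2/7b
15) 4872.18ms=108/7b +90.226ms=2/7b
16) 4962.406ms=110/7b +90.226ms=2/7b
Σ=16b of 16 (190bpm 4/4) — PASS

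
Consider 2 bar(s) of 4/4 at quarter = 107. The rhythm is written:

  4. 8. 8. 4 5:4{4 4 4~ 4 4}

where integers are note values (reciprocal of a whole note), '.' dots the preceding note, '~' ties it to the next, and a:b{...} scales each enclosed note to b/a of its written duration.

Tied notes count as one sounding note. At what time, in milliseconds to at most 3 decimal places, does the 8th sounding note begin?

note 8 onset = 36/5b = 4037.383ms

1. 0.0ms @ 0 + 841.121ms (3/2)
2. 841.121ms @ 3/2 + 420.561ms (3/4)
3. 1261.682ms @ 9/4 + 420.561ms (3/4)
4. 1682.243ms @ 3 + 560.748ms (1)
5. 2242.991ms @ 4 + 448.598ms (4/5)
6. 2691.589ms @ 24/5 + 448.598ms (4/5)
7. 3140.187ms @ 28/5 + 897.196ms (8/5)
8. 4037.383ms @ 36/5 + 448.598ms (4/5)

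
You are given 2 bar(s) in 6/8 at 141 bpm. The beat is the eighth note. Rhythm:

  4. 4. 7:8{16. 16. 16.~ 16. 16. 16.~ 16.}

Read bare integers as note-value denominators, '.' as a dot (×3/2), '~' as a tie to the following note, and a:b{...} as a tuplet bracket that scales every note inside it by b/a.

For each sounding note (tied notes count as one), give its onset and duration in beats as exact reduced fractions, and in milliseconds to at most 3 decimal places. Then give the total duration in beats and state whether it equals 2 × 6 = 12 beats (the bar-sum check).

1) 0.0ms=0b +1276.596ms=3b
2) 1276.596ms=3b +1276.596ms=3b
3) 2553.191ms=6b +364.742ms=6/7b
4) 2917.933ms=48/7b +364.742ms=6/7b
5) 3282.675ms=54/7b +729.483ms=12/7b
6) 4012.158ms=66/7b +364.742ms=6/7b
7) 4376.9ms=72/7b +729.483ms=12/7b
Σ=12b of 12 (141bpm 6/8) — PASS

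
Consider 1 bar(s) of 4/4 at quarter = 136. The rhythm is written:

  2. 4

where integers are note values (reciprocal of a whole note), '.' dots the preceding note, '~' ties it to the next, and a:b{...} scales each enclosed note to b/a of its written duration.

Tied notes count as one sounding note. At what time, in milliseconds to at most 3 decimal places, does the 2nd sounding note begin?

note 2 onset = 3b = 1323.529ms

1. 0.0ms @ 0 + 1323.529ms (3)
2. 1323.529ms @ 3 + 441.176ms (1)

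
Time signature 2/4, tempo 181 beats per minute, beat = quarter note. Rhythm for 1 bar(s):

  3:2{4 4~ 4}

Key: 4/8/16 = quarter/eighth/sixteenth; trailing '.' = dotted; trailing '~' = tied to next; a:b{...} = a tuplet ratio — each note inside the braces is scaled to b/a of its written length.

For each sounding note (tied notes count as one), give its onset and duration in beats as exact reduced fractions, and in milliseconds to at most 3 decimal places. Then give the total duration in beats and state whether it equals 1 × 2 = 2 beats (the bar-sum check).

1) 0.0ms=0b +220.994ms=2/3b
2) 220.994ms=2/3b +441.989ms=4/3b
Σ=2b of 2 (181bpm 2/4) — PASS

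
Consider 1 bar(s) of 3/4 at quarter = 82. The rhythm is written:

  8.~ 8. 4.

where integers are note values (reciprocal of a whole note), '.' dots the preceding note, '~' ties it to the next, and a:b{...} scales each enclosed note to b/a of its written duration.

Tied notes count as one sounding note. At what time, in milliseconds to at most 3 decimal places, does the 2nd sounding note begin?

note 2 onset = 3/2b = 1097.561ms

1. 0.0ms @ 0 + 1097.561ms (3/2)
2. 1097.561ms @ 3/2 + 1097.561ms (3/2)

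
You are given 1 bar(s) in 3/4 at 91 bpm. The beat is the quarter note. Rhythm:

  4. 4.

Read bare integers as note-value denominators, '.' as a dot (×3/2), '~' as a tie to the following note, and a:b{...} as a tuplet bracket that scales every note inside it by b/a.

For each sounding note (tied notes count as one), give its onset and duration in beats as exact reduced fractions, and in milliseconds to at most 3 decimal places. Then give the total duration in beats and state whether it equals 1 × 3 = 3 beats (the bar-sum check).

1) 0.0ms=0b +989.011ms=3/2b
2) 989.011ms=3/2b +989.011ms=3/2b
Σ=3b of 3 (91bpm 3/4) — PASS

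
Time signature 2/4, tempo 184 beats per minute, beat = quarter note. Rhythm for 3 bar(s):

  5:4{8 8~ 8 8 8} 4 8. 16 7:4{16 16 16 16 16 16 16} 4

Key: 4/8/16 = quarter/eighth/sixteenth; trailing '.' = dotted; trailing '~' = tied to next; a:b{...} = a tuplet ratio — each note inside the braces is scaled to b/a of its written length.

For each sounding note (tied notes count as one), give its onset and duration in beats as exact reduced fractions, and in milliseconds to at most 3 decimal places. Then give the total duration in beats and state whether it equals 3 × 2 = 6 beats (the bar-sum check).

1) 0.0ms=0b +130.435ms=2/5b
2) 130.435ms=2/5b +260.87ms=4/5b
3) 391.304ms=6/5b +130.435ms=2/5b
4) 521.739ms=8/5b +130.435ms=2/5b
5) 652.174ms=2b +326.087ms=1b
6) 978.261ms=3b +244.565ms=3/4b
7) 1222.826ms=15/4b +81.522ms=1/4b
8) 1304.348ms=4b +46.584ms=1/7b
9) 1350.932ms=29/7b +46.584ms=1/7b
10) 1397.516ms=30/7b +46.584ms=1/7b
11) 1444.099ms=31/7b +46.584ms=1/7b
12) 1490.683ms=32/7b +46.584ms=1/7b
13) 1537.267ms=33/7b +46.584ms=1/7b
14) 1583.851ms=34/7b +46.584ms=1/7b
15) 1630.435ms=5b +326.087ms=1b
Σ=6b of 6 (184bpm 2/4) — PASS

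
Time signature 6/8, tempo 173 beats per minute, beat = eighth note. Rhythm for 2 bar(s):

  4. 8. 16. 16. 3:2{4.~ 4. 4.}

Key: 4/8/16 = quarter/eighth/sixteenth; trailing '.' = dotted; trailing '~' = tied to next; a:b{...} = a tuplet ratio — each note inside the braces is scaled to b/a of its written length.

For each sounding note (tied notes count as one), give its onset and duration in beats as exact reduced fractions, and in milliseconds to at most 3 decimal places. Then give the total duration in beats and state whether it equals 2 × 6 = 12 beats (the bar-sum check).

1) 0.0ms=0b +1040.462ms=3b
2) 1040.462ms=3b +520.231ms=3/2b
3) 1560.694ms=9/2b +260.116ms=3/4b
4) 1820.809ms=21/4b +260.116ms=3/4b
5) 2080.925ms=6b +1387.283ms=4b
6) 3468.208ms=10b +693.642ms=2b
Σ=12b of 12 (173bpm 6/8) — PASS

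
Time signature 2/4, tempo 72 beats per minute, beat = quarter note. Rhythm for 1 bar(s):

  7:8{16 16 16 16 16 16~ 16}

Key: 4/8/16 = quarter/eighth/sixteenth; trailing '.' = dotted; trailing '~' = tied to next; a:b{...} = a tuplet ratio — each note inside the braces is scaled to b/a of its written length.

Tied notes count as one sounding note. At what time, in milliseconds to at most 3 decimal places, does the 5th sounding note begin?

note 5 onset = 8/7b = 952.381ms

1. 0.0ms @ 0 + 238.095ms (2/7)
2. 238.095ms @ 2/7 + 238.095ms (2/7)
3. 476.19ms @ 4/7 + 238.095ms (2/7)
4. 714.286ms @ 6/7 + 238.095ms (2/7)
5. 952.381ms @ 8/7 + 238.095ms (2/7)
6. 1190.476ms @ 10/7 + 476.19ms (4/7)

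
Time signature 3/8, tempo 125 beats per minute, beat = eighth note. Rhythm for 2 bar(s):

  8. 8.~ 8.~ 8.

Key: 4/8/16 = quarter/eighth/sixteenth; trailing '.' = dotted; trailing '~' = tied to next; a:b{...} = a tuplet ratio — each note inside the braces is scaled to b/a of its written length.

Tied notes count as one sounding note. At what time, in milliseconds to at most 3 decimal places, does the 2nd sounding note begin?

note 2 onset = 3/2b = 720.0ms

1. 0.0ms @ 0 + 720.0ms (3/2)
2. 720.0ms @ 3/2 + 2160.0ms (9/2)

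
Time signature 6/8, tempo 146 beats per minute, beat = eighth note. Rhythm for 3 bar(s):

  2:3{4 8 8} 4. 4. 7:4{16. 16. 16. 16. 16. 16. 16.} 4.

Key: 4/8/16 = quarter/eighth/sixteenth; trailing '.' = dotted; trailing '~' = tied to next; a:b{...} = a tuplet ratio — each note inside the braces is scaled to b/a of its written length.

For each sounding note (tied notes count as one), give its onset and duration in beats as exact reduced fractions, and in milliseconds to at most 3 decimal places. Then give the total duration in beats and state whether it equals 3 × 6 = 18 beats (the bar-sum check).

1) 0.0ms=0b +1232.877ms=3b
2) 1232.877ms=3b +616.438ms=3/2b
3) 1849.315ms=9/2b +616.438ms=3/2b
4) 2465.753ms=6b +1232.877ms=3b
5) 3698.63ms=9b +1232.877ms=3b
6) 4931.507ms=12b +176.125ms=3/7b
7) 5107.632ms=87/7b +176.125ms=3/7b
8) 5283.757ms=90/7b +176.125ms=3/7b
9) 5459.883ms=93/7b +176.125ms=3/7b
10) 5636.008ms=96/7b +176.125ms=3/7b
11) 5812.133ms=99/7b +176.125ms=3/7b
12) 5988.258ms=102/7b +176.125ms=3/7b
13) 6164.384ms=15b +1232.877ms=3b
Σ=18b of 18 (146bpm 6/8) — PASS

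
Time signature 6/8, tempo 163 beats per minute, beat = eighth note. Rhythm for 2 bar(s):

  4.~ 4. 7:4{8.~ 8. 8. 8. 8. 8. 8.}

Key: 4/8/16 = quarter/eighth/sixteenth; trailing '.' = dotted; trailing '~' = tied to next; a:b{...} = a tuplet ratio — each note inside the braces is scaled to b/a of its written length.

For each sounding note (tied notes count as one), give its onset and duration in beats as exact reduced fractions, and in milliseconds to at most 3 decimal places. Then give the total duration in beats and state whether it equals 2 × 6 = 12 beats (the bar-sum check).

1) 0.0ms=0b +2208.589ms=6b
2) 2208.589ms=6b +631.025ms=12/7b
3) 2839.614ms=54/7b +315.513ms=6/7b
4) 3155.127ms=60/7b +315.513ms=6/7b
5) 3470.64ms=66/7b +315.513ms=6/7b
6) 3786.152ms=72/7b +315.513ms=6/7b
7) 4101.665ms=78/7b +315.513ms=6/7b
Σ=12b of 12 (163bpm 6/8) — PASS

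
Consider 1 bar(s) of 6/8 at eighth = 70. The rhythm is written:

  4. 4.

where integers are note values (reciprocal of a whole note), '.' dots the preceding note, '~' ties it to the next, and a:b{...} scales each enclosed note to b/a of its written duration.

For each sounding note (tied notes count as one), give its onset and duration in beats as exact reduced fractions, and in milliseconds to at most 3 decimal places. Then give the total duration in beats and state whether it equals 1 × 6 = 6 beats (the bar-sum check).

1) 0.0ms=0b +2571.429ms=3b
2) 2571.429ms=3b +2571.429ms=3b
Σ=6b of 6 (70bpm 6/8) — PASS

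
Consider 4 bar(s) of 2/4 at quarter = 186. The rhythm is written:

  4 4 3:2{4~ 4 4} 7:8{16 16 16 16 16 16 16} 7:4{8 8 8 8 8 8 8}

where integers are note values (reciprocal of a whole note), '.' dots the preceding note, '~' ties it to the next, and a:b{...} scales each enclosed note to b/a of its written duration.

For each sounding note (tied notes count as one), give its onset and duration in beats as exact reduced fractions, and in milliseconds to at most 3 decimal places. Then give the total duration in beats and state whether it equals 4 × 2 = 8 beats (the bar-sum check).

1) 0.0ms=0b +322.581ms=1b
2) 322.581ms=1b +322.581ms=1b
3) 645.161ms=2b +430.108ms=4/3b
4) 1075.269ms=10/3b +215.054ms=2/3b
5) 1290.323ms=4b +92.166ms=2/7b
6) 1382.488ms=30/7b +92.166ms=2/7b
7) 1474.654ms=32/7b +92.166ms=2/7b
8) 1566.82ms=34/7b +92.166ms=2/7b
9) 1658.986ms=36/7b +92.166ms=2/7b
10) 1751.152ms=38/7b +92.166ms=2/7b
11) 1843.318ms=40/7b +92.166ms=2/7b
12) 1935.484ms=6b +92.166ms=2/7b
13) 2027.65ms=44/7b +92.166ms=2/7b
14) 2119.816ms=46/7b +92.166ms=2/7b
15) 2211.982ms=48/7b +92.166ms=2/7b
16) 2304.147ms=50/7b +92.166ms=2/7b
17) 2396.313ms=52/7b +92.166ms=2/7b
18) 2488.479ms=54/7b +92.166ms=2/7b
Σ=8b of 8 (186bpm 2/4) — PASS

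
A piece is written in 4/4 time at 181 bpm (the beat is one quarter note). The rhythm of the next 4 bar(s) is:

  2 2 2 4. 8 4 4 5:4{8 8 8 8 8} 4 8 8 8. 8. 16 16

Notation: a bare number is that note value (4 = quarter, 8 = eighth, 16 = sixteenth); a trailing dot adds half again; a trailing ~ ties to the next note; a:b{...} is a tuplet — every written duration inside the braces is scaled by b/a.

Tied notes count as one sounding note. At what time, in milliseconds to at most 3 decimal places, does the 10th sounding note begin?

1. 0.0ms @ 0 + 662.983ms (2)
2. 662.983ms @ 2 + 662.983ms (2)
3. 1325.967ms @ 4 + 662.983ms (2)
4. 1988.95ms @ 6 + 497.238ms (3/2)
5. 2486.188ms @ 15/2 + 165.746ms (1/2)
6. 2651.934ms @ 8 + 331.492ms (1)
7. 2983.425ms @ 9 + 331.492ms (1)
8. 3314.917ms @ 10 + 132.597ms (2/5)
9. 3447.514ms @ 52/5 + 132.597ms (2/5)
10. 3580.11ms @ 54/5 + 132.597ms (2/5)
11. 3712.707ms @ 56/5 + 132.597ms (2/5)
12. 3845.304ms @ 58/5 + 132.597ms (2/5)
13. 3977.901ms @ 12 + 331.492ms (1)
14. 4309.392ms @ 13 + 165.746ms (1/2)
15. 4475.138ms @ 27/2 + 165.746ms (1/2)
16. 4640.884ms @ 14 + 248.619ms (3/4)
17. 4889.503ms @ 59/4 + 248.619ms (3/4)
18. 5138.122ms @ 31/2 + 82.873ms (1/4)
19. 5220.994ms @ 63/4 + 82.873ms (1/4)

note 10 onset = 54/5b = 3580.11ms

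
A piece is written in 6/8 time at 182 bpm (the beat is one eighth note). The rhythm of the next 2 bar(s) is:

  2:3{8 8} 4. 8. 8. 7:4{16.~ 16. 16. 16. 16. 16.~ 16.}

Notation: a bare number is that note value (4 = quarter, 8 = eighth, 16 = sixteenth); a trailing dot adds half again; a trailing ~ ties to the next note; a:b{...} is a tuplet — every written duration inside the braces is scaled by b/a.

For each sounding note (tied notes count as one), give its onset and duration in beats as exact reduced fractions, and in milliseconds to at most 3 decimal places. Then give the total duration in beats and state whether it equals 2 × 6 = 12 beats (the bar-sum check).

1) 0.0ms=0b +494.505ms=3/2b
2) 494.505ms=3/2b +494.505ms=3/2b
3) 989.011ms=3b +989.011ms=3b
4) 1978.022ms=6b +494.505ms=3/2b
5) 2472.527ms=15/2b +494.505ms=3/2b
6) 2967.033ms=9b +282.575ms=6/7b
7) 3249.608ms=69/7b +141.287ms=3/7b
8) 3390.895ms=72/7b +141.287ms=3/7b
9) 3532.182ms=75/7b +141.287ms=3/7b
10) 3673.469ms=78/7b +282.575ms=6/7b
Σ=12b of 12 (182bpm 6/8) — PASS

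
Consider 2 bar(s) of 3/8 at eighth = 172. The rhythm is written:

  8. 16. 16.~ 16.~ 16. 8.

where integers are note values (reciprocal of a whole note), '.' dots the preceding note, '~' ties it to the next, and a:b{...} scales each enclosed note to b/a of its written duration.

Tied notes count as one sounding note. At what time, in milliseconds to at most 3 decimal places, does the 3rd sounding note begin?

1. 0.0ms @ 0 + 523.256ms (3/2)
2. 523.256ms @ 3/2 + 261.628ms (3/4)
3. 784.884ms @ 9/4 + 784.884ms (9/4)
4. 1569.767ms @ 9/2 + 523.256ms (3/2)

note 3 onset = 9/4b = 784.884ms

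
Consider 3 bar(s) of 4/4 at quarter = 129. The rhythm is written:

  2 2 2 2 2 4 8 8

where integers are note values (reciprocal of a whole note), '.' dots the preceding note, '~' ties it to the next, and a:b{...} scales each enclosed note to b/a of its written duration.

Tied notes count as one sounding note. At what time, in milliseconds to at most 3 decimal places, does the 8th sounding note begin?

1. 0.0ms @ 0 + 930.233ms (2)
2. 930.233ms @ 2 + 930.233ms (2)
3. 1860.465ms @ 4 + 930.233ms (2)
4. 2790.698ms @ 6 + 930.233ms (2)
5. 3720.93ms @ 8 + 930.233ms (2)
6. 4651.163ms @ 10 + 465.116ms (1)
7. 5116.279ms @ 11 + 232.558ms (1/2)
8. 5348.837ms @ 23/2 + 232.558ms (1/2)

note 8 onset = 23/2b = 5348.837ms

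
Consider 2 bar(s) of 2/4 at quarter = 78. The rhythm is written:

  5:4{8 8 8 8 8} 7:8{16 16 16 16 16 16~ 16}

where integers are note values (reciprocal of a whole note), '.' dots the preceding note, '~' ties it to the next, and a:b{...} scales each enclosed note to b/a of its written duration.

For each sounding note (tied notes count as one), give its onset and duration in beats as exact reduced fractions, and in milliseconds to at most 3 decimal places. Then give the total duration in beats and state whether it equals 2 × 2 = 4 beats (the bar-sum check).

1) 0.0ms=0b +307.692ms=2/5b
2) 307.692ms=2/5b +307.692ms=2/5b
3) 615.385ms=4/5b +307.692ms=2/5b
4) 923.077ms=6/5b +307.692ms=2/5b
5) 1230.769ms=8/5b +307.692ms=2/5b
6) 1538.462ms=2b +219.78ms=2/7b
7) 1758.242ms=16/7b +219.78ms=2/7b
8) 1978.022ms=18/7b +219.78ms=2/7b
9) 2197.802ms=20/7b +219.78ms=2/7b
10) 2417.582ms=22/7b +219.78ms=2/7b
11) 2637.363ms=24/7b +439.56ms=4/7b
Σ=4b of 4 (78bpm 2/4) — PASS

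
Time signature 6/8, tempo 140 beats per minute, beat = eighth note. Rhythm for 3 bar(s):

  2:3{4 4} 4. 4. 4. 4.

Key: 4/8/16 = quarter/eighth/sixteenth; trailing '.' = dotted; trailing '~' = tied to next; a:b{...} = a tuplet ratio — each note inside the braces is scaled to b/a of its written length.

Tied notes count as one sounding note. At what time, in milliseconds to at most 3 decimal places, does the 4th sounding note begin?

1. 0.0ms @ 0 + 1285.714ms (3)
2. 1285.714ms @ 3 + 1285.714ms (3)
3. 2571.429ms @ 6 + 1285.714ms (3)
4. 3857.143ms @ 9 + 1285.714ms (3)
5. 5142.857ms @ 12 + 1285.714ms (3)
6. 6428.571ms @ 15 + 1285.714ms (3)

note 4 onset = 9b = 3857.143ms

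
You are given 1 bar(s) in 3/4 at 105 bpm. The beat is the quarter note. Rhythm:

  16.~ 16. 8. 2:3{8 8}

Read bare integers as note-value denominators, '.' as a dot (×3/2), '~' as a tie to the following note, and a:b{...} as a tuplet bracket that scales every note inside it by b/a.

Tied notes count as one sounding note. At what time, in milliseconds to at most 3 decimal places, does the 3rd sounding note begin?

note 3 onset = 3/2b = 857.143ms

1. 0.0ms @ 0 + 428.571ms (3/4)
2. 428.571ms @ 3/4 + 428.571ms (3/4)
3. 857.143ms @ 3/2 + 428.571ms (3/4)
4. 1285.714ms @ 9/4 + 428.571ms (3/4)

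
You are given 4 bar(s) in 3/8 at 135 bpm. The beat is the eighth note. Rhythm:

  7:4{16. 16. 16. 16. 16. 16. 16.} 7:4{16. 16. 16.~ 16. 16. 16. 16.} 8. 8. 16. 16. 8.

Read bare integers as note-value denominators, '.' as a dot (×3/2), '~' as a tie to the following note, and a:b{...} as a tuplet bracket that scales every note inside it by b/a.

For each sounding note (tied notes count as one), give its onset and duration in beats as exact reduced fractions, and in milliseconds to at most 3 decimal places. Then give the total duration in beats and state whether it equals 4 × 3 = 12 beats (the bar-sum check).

1) 0.0ms=0b +190.476ms=3/7b
2) 190.476ms=3/7b +190.476ms=3/7b
3) 380.952ms=6/7b +190.476ms=3/7b
4) 571.429ms=9/7b +190.476ms=3/7b
5) 761.905ms=12/7b +190.476ms=3/7b
6) 952.381ms=15/7b +190.476ms=3/7b
7) 1142.857ms=18/7b +190.476ms=3/7b
8) 1333.333ms=3b +190.476ms=3/7b
9) 1523.81ms=24/7b +190.476ms=3/7b
10) 1714.286ms=27/7b +380.952ms=6/7b
11) 2095.238ms=33/7b +190.476ms=3/7b
12) 2285.714ms=36/7b +190.476ms=3/7b
13) 2476.19ms=39/7b +190.476ms=3/7b
14) 2666.667ms=6b +666.667ms=3/2b
15) 3333.333ms=15/2b +666.667ms=3/2b
16) 4000.0ms=9b +333.333ms=3/4b
17) 4333.333ms=39/4b +333.333ms=3/4b
18) 4666.667ms=21/2b +666.667ms=3/2b
Σ=12b of 12 (135bpm 3/8) — PASS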